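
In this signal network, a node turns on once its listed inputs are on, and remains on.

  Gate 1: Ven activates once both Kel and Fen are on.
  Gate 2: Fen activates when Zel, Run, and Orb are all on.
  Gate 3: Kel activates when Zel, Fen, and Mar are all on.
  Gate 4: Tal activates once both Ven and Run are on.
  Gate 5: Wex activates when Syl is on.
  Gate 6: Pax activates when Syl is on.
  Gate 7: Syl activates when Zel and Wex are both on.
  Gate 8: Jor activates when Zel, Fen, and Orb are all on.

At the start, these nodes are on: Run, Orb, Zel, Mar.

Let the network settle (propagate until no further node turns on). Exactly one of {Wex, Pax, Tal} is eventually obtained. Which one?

Zel, Run, and Orb are on, so Fen activates (Gate 2).
Gate 3: Zel, Fen, and Mar on → Kel on.
Gate 1: Kel and Fen on → Ven on.
Gate 4: Ven and Run on → Tal on.
Wex would need Syl (Gate 5), but Syl never turns on. Pax would need Syl (Gate 6), but Syl never turns on.

Tal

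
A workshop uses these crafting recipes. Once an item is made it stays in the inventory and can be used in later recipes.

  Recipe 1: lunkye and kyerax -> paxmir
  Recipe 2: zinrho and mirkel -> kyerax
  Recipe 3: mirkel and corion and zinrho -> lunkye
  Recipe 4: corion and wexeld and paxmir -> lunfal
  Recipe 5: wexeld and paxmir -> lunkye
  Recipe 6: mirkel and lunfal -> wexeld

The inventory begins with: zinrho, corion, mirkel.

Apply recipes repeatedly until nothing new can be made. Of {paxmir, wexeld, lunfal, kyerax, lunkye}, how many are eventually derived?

3

Using Recipe 3, mirkel, corion, and zinrho make lunkye.
Using Recipe 2, zinrho and mirkel make kyerax.
lunkye and kyerax -> paxmir (Recipe 1).
paxmir: reached.
wexeld would need mirkel and lunfal (Recipe 6), but lunfal is never obtained.
lunfal would need corion, wexeld, and paxmir (Recipe 4), but wexeld is never obtained.
kyerax: reached.
lunkye: reached.
Reached: paxmir, kyerax, and lunkye — 3 of the 5.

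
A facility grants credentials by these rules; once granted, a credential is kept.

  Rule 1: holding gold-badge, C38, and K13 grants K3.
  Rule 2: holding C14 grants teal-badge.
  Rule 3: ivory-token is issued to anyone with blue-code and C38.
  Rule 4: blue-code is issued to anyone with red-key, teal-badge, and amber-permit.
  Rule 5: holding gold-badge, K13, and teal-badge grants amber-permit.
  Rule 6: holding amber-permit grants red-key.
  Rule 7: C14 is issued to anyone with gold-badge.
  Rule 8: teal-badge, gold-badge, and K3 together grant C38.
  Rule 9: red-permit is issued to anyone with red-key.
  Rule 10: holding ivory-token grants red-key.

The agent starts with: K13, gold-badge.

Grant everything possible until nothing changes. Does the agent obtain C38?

C38 would need teal-badge, gold-badge, and K3 (Rule 8), but K3 is never granted.

No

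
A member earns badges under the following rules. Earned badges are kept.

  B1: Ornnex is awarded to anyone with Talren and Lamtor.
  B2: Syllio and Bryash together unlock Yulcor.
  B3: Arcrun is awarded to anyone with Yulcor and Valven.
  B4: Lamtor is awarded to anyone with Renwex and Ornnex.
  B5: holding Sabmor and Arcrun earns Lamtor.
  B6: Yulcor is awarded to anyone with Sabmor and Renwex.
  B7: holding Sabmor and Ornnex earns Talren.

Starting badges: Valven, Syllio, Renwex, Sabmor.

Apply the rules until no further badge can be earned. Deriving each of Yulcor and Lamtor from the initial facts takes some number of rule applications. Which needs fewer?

Yulcor

Yulcor: With Sabmor and Renwex, Yulcor is earned (B6). [1 rule application]
Lamtor: With Sabmor and Renwex, Yulcor is earned (B6). With Yulcor and Valven, Arcrun is earned (B3). With Sabmor and Arcrun, Lamtor is earned (B5). [3 rule applications]
Yulcor needs fewer.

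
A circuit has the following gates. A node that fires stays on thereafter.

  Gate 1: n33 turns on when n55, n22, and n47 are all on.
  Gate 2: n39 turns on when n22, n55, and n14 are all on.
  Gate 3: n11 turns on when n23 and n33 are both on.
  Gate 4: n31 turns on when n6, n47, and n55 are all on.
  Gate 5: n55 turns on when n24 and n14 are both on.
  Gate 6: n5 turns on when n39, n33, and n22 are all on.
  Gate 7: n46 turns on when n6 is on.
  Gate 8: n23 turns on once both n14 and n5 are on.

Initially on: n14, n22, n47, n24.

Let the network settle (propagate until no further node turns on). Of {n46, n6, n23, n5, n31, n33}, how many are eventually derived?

Gate 5: n24 and n14 on → n55 on.
Gate 1: n55, n22, and n47 on → n33 on.
Gate 2: n22, n55, and n14 on → n39 on.
n39, n33, and n22 are on, so n5 turns on (Gate 6).
Gate 8: n14 and n5 on → n23 on.
n46 would need n6 (Gate 7), but n6 never turns on.
No rule produces n6, and it is not given.
n23: reached.
n5: reached.
n31 would need n6, n47, and n55 (Gate 4), but n6 never turns on.
n33: reached.
Reached: n23, n5, and n33 — 3 of the 6.

3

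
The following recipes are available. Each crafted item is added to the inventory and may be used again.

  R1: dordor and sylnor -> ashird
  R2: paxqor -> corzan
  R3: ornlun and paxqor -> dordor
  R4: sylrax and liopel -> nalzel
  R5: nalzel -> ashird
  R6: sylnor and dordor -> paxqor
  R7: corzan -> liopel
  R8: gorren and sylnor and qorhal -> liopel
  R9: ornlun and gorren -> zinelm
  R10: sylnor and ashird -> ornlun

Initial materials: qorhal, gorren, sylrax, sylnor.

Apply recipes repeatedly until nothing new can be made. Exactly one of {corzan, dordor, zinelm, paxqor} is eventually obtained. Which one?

Using R8, gorren, sylnor, and qorhal make liopel.
Using R4, sylrax and liopel make nalzel.
Using R5, nalzel makes ashird.
Using R10, sylnor and ashird make ornlun.
Using R9, ornlun and gorren make zinelm.
dordor would need ornlun and paxqor (R3), but paxqor is never obtained. corzan would need paxqor (R2), but paxqor is never obtained. paxqor would need sylnor and dordor (R6), but dordor is never obtained.

zinelm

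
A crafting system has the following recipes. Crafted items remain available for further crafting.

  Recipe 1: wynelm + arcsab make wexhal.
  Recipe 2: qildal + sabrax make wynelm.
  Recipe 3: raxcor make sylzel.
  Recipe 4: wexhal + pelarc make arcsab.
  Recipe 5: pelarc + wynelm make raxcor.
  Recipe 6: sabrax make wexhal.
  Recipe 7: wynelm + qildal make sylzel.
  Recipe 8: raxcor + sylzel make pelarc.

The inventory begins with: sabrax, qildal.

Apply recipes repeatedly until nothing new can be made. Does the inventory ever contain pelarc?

No

pelarc would need raxcor and sylzel (Recipe 8), but raxcor is never obtained.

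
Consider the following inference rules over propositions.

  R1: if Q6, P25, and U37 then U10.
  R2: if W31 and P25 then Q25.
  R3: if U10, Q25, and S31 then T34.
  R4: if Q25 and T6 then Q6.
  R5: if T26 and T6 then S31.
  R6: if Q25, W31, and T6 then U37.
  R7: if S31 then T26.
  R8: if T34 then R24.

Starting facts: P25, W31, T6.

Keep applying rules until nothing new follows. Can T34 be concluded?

T34 would need U10, Q25, and S31 (R3), but S31 is never established.

No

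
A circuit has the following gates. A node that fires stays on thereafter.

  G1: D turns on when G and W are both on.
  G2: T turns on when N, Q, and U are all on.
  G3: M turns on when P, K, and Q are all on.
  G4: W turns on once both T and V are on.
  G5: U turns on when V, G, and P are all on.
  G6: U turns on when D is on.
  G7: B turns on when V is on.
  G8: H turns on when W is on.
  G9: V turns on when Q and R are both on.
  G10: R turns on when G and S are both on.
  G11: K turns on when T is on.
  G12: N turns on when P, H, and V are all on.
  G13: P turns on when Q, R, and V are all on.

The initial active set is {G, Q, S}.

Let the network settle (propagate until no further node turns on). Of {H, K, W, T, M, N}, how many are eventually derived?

H would need W (G8), but W never turns on.
K would need T (G11), but T never turns on.
W would need T and V (G4), but T never turns on.
T would need N, Q, and U (G2), but N never turns on.
M would need P, K, and Q (G3), but K never turns on.
N would need P, H, and V (G12), but H never turns on.
None of the 6 are reached.

0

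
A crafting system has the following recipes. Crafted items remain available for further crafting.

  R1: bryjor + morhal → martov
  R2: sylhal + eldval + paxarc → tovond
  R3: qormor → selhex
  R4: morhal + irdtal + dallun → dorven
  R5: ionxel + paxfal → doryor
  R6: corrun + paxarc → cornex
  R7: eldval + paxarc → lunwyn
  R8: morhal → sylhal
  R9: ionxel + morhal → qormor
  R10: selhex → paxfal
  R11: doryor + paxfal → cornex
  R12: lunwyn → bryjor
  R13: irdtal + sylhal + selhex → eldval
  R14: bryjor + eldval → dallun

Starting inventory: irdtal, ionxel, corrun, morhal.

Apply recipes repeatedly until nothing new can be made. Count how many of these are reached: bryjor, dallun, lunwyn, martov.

0

bryjor would need lunwyn (R12), but lunwyn is never obtained.
dallun would need bryjor and eldval (R14), but bryjor is never obtained.
lunwyn would need eldval and paxarc (R7), but paxarc is never obtained.
martov would need bryjor and morhal (R1), but bryjor is never obtained.
None of the 4 are reached.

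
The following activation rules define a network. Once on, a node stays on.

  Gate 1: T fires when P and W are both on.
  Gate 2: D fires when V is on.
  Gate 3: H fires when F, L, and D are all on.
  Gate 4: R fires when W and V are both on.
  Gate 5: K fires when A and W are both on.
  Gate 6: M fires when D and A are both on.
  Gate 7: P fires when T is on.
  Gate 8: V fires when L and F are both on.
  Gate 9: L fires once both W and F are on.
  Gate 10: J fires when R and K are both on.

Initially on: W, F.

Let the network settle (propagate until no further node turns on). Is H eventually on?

Yes

W and F are on, so L fires (Gate 9).
L and F are on, so V fires (Gate 8).
Gate 2: V on → D on.
Gate 3: F, L, and D on → H on.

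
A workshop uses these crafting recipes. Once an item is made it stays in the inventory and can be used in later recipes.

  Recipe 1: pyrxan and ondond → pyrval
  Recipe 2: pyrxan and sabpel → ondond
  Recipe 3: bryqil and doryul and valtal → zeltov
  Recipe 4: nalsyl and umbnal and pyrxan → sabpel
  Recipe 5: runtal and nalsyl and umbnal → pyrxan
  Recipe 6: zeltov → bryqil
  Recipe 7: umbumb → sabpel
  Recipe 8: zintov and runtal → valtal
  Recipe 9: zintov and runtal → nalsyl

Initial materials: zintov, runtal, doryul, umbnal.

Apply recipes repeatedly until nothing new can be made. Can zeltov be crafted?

zeltov would need bryqil, doryul, and valtal (Recipe 3), but bryqil is never obtained.

No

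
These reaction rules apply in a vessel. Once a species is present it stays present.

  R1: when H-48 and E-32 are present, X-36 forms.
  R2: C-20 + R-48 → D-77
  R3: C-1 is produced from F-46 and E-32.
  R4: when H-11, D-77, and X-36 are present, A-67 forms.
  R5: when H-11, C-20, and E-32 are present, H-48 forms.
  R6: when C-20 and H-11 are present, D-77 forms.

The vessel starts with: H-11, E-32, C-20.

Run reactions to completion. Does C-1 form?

C-1 would need F-46 and E-32 (R3), but F-46 never forms.

No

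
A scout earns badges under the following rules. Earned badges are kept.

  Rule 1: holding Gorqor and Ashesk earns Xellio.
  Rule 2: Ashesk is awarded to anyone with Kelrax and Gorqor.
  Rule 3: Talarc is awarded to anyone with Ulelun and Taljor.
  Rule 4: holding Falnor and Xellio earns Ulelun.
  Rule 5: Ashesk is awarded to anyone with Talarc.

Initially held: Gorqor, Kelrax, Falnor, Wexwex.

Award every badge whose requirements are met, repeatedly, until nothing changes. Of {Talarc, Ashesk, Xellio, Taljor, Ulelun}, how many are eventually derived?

3

With Kelrax and Gorqor, Ashesk is earned (Rule 2).
With Gorqor and Ashesk, Xellio is earned (Rule 1).
With Falnor and Xellio, Ulelun is earned (Rule 4).
Talarc would need Ulelun and Taljor (Rule 3), but Taljor is never earned.
Ashesk: reached.
Xellio: reached.
No rule produces Taljor, and it is not given.
Ulelun: reached.
Reached: Ashesk, Xellio, and Ulelun — 3 of the 5.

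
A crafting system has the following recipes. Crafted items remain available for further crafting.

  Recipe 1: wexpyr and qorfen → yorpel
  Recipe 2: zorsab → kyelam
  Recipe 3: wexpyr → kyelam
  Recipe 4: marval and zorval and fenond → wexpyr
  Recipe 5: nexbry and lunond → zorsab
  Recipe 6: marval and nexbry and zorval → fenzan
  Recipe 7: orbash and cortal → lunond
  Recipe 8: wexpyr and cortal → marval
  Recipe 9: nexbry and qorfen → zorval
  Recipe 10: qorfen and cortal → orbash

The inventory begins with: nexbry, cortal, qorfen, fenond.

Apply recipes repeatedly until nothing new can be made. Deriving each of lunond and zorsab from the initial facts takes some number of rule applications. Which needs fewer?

lunond

lunond: Using Recipe 10, qorfen and cortal make orbash. Using Recipe 7, orbash and cortal make lunond. [2 rule applications]
zorsab: Using Recipe 10, qorfen and cortal make orbash. Using Recipe 7, orbash and cortal make lunond. nexbry and lunond → zorsab (Recipe 5). [3 rule applications]
lunond needs fewer.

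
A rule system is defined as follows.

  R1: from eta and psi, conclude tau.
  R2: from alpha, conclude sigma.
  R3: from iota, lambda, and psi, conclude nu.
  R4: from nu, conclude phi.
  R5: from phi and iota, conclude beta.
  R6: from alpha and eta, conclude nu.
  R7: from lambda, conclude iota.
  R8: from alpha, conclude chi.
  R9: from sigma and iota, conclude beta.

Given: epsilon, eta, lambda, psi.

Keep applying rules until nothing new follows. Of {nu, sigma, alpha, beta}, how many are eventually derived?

2

lambda holds, so iota follows (R7).
iota, lambda, and psi hold, so nu follows (R3).
From nu, R4 gives phi.
phi and iota hold, so beta follows (R5).
nu: reached.
sigma would need alpha (R2), but alpha is never established.
No rule produces alpha, and it is not given.
beta: reached.
Reached: nu and beta — 2 of the 4.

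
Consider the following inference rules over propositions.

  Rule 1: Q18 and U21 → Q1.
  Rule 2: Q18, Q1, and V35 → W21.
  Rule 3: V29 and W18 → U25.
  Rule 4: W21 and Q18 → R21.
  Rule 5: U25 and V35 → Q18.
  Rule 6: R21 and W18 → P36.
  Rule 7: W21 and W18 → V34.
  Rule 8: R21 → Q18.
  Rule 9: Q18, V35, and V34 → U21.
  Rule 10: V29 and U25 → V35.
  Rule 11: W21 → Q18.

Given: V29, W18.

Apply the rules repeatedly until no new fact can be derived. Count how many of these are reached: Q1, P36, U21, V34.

Q1 would need Q18 and U21 (Rule 1), but U21 is never established.
P36 would need R21 and W18 (Rule 6), but R21 is never established.
U21 would need Q18, V35, and V34 (Rule 9), but V34 is never established.
V34 would need W21 and W18 (Rule 7), but W21 is never established.
None of the 4 are reached.

0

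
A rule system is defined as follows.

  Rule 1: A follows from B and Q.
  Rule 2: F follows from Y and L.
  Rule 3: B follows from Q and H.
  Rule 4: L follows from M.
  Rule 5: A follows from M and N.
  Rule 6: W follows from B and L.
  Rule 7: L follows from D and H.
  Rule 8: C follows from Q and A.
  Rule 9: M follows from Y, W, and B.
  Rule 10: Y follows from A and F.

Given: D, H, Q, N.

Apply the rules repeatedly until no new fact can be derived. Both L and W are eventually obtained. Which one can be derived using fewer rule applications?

L

L: D and H hold, so L follows (Rule 7). [1 rule application]
W: From D and H, Rule 7 gives L. From Q and H, Rule 3 gives B. B and L hold, so W follows (Rule 6). [3 rule applications]
L needs fewer.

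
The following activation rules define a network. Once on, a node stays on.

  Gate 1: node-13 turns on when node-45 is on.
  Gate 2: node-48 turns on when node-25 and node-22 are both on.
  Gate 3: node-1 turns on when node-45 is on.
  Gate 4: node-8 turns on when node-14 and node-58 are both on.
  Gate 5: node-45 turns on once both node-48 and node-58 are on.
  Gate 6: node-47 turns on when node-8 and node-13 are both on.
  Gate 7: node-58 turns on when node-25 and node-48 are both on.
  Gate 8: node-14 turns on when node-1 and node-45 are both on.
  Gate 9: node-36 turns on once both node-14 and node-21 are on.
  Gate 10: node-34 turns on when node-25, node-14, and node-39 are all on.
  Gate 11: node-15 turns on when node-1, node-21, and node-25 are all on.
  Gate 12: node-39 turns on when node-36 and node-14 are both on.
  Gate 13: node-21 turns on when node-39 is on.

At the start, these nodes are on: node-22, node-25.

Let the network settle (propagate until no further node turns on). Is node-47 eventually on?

Yes

node-25 and node-22 are on, so node-48 turns on (Gate 2).
Gate 7: node-25 and node-48 on → node-58 on.
Gate 5: node-48 and node-58 on → node-45 on.
Gate 3: node-45 on → node-1 on.
node-45 is on, so node-13 turns on (Gate 1).
node-1 and node-45 are on, so node-14 turns on (Gate 8).
Gate 4: node-14 and node-58 on → node-8 on.
Gate 6: node-8 and node-13 on → node-47 on.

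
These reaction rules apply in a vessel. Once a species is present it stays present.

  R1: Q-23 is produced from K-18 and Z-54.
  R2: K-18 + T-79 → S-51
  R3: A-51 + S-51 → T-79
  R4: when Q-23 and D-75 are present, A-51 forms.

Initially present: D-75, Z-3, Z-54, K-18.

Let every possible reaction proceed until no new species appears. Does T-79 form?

No

T-79 would need A-51 and S-51 (R3), but S-51 never forms.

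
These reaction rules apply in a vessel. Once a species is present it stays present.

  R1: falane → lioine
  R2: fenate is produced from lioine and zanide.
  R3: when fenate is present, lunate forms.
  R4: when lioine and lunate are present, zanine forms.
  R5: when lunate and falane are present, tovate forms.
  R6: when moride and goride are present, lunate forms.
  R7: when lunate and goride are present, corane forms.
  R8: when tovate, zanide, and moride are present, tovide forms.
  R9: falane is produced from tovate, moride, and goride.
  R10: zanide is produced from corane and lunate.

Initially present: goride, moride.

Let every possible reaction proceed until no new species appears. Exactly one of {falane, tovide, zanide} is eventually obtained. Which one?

zanide

moride and goride present → lunate forms (R6).
lunate and goride present → corane forms (R7).
corane and lunate present → zanide forms (R10).
falane would need tovate, moride, and goride (R9), but tovate never forms. tovide would need tovate, zanide, and moride (R8), but tovate never forms.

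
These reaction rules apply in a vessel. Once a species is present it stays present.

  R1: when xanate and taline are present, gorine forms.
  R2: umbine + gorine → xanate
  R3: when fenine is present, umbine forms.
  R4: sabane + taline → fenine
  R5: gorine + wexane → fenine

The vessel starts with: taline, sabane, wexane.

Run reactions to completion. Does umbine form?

sabane and taline present → fenine forms (R4).
fenine present → umbine forms (R3).

Yes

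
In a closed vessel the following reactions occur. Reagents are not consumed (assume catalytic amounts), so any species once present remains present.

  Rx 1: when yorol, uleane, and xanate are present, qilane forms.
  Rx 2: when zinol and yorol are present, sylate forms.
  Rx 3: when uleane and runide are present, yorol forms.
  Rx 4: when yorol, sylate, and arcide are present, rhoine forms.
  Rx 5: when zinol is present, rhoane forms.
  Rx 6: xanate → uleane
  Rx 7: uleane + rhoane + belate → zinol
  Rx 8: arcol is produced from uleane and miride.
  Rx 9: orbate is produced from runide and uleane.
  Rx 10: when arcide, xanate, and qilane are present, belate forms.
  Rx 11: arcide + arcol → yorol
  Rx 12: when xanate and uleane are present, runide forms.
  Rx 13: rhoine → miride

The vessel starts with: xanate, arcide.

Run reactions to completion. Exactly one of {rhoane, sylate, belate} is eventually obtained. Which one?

xanate present → uleane forms (Rx 6).
xanate and uleane present → runide forms (Rx 12).
uleane and runide present → yorol forms (Rx 3).
yorol, uleane, and xanate present → qilane forms (Rx 1).
arcide, xanate, and qilane present → belate forms (Rx 10).
rhoane would need zinol (Rx 5), but zinol never forms. sylate would need zinol and yorol (Rx 2), but zinol never forms.

belate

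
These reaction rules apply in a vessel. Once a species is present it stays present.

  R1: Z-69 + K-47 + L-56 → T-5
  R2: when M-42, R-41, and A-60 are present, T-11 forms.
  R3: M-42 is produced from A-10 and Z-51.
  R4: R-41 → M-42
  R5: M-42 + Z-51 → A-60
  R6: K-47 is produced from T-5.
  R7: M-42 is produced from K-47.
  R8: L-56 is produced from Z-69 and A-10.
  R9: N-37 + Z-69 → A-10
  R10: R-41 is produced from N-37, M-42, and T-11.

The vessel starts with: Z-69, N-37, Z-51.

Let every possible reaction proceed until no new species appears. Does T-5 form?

T-5 would need Z-69, K-47, and L-56 (R1), but K-47 never forms.

No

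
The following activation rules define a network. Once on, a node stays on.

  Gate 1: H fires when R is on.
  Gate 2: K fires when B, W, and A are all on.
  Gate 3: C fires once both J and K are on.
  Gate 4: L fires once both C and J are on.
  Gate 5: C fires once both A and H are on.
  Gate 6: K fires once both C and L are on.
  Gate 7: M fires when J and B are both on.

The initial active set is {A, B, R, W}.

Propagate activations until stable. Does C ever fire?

R is on, so H fires (Gate 1).
Gate 5: A and H on → C on.

Yes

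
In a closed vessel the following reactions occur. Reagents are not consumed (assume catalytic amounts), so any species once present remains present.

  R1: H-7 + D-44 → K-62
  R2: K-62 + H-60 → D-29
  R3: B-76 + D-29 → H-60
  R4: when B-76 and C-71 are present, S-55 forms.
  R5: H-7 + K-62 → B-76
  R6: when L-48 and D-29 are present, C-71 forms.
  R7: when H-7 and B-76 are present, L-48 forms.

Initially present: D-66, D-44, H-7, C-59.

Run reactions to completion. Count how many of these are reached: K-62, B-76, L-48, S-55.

3

H-7 and D-44 present → K-62 forms (R1).
H-7 and K-62 present → B-76 forms (R5).
H-7 and B-76 present → L-48 forms (R7).
K-62: reached.
B-76: reached.
L-48: reached.
S-55 would need B-76 and C-71 (R4), but C-71 never forms.
Reached: K-62, B-76, and L-48 — 3 of the 4.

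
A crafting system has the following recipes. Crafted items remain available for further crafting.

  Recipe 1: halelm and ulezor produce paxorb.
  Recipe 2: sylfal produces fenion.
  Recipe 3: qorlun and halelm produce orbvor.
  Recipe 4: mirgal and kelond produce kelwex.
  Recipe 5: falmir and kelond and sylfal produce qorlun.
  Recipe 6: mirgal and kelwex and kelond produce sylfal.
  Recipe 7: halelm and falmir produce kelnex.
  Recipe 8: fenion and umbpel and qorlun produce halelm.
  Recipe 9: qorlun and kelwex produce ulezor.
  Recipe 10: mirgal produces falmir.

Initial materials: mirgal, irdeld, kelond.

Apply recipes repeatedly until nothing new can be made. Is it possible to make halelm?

No

halelm would need fenion, umbpel, and qorlun (Recipe 8), but umbpel is never obtained.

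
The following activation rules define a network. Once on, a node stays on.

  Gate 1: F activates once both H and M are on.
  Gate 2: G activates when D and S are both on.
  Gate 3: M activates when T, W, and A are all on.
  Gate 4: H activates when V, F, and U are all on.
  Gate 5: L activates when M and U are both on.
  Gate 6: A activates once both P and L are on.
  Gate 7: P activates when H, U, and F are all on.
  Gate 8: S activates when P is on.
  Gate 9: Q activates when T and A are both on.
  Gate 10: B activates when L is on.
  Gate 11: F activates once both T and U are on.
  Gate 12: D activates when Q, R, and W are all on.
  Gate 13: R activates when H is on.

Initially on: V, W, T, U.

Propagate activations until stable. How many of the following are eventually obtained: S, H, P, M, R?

4

Gate 11: T and U on → F on.
V, F, and U are on, so H activates (Gate 4).
Gate 7: H, U, and F on → P on.
H is on, so R activates (Gate 13).
Gate 8: P on → S on.
S: reached.
H: reached.
P: reached.
M would need T, W, and A (Gate 3), but A never turns on.
R: reached.
Reached: S, H, P, and R — 4 of the 5.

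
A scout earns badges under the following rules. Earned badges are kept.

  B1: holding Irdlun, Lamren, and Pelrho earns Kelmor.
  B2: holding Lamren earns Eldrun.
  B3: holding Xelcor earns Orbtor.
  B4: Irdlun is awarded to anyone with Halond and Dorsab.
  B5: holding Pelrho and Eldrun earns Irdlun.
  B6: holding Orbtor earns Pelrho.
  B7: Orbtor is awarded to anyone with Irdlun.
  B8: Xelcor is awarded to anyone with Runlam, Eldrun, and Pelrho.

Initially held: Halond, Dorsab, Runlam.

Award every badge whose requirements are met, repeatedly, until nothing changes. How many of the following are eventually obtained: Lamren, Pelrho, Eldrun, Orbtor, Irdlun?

With Halond and Dorsab, Irdlun is earned (B4).
With Irdlun, Orbtor is earned (B7).
With Orbtor, Pelrho is earned (B6).
No rule produces Lamren, and it is not given.
Pelrho: reached.
Eldrun would need Lamren (B2), but Lamren is never earned.
Orbtor: reached.
Irdlun: reached.
Reached: Pelrho, Orbtor, and Irdlun — 3 of the 5.

3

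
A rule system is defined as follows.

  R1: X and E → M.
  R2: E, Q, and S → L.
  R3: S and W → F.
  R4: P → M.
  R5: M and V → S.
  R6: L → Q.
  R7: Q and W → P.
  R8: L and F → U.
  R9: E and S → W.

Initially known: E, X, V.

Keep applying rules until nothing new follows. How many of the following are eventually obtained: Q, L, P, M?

1

X and E hold, so M follows (R1).
Q would need L (R6), but L is never established.
L would need E, Q, and S (R2), but Q is never established.
P would need Q and W (R7), but Q is never established.
M: reached.
Reached: M — 1 of the 4.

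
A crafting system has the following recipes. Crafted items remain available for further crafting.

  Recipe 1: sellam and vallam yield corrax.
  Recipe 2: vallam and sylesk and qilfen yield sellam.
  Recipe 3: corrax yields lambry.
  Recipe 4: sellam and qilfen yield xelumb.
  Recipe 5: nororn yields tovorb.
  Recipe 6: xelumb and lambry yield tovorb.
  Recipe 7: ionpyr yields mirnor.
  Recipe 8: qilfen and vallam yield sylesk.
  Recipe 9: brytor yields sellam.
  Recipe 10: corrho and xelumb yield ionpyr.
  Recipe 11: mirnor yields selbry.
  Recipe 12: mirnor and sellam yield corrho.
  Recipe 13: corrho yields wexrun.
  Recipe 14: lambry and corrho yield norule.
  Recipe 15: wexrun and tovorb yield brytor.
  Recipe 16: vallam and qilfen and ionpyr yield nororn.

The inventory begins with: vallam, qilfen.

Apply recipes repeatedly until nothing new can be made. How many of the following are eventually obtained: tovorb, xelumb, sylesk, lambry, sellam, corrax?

qilfen and vallam → sylesk (Recipe 8).
vallam and sylesk and qilfen → sellam (Recipe 2).
sellam and qilfen → xelumb (Recipe 4).
sellam and vallam → corrax (Recipe 1).
corrax → lambry (Recipe 3).
Using Recipe 6, xelumb and lambry make tovorb.
tovorb: reached.
xelumb: reached.
sylesk: reached.
lambry: reached.
sellam: reached.
corrax: reached.
All 6 are reached.

6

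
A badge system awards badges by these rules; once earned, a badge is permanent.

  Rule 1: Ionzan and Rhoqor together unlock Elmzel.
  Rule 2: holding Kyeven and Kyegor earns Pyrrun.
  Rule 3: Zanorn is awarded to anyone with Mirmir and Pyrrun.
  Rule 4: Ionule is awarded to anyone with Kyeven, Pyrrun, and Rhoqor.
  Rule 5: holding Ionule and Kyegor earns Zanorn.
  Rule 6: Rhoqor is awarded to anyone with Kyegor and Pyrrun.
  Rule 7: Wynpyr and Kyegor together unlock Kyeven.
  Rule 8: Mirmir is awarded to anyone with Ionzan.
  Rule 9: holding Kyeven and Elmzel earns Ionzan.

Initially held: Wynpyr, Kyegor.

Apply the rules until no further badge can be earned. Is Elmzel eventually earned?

Elmzel would need Ionzan and Rhoqor (Rule 1), but Ionzan is never earned.

No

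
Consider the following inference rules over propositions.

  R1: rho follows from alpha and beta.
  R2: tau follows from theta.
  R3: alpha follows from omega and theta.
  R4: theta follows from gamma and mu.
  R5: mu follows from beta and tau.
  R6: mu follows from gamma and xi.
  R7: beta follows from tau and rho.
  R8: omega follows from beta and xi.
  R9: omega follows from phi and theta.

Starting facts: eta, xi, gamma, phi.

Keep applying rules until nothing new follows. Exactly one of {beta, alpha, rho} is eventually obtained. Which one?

alpha

gamma and xi hold, so mu follows (R6).
From gamma and mu, R4 gives theta.
phi and theta hold, so omega follows (R9).
From omega and theta, R3 gives alpha.
beta would need tau and rho (R7), but rho is never established. rho would need alpha and beta (R1), but beta is never established.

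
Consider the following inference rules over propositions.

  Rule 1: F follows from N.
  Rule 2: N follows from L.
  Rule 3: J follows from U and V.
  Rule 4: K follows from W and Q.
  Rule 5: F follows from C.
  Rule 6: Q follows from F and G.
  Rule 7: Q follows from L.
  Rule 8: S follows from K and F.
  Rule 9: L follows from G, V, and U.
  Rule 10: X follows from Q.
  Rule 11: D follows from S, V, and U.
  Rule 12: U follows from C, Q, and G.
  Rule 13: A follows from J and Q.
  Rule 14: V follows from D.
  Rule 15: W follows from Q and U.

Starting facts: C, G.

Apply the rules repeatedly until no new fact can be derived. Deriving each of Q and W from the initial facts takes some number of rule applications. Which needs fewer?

Q

Q: C holds, so F follows (Rule 5). F and G hold, so Q follows (Rule 6). [2 rule applications]
W: C holds, so F follows (Rule 5). From F and G, Rule 6 gives Q. From C, Q, and G, Rule 12 gives U. From Q and U, Rule 15 gives W. [4 rule applications]
Q needs fewer.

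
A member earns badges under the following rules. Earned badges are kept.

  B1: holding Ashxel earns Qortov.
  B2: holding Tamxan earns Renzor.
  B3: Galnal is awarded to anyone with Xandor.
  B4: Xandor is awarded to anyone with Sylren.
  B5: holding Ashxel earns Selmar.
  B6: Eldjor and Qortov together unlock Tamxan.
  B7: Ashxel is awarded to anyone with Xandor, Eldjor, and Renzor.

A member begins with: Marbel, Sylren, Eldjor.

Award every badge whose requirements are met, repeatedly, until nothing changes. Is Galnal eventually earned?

Yes

With Sylren, Xandor is earned (B4).
With Xandor, Galnal is earned (B3).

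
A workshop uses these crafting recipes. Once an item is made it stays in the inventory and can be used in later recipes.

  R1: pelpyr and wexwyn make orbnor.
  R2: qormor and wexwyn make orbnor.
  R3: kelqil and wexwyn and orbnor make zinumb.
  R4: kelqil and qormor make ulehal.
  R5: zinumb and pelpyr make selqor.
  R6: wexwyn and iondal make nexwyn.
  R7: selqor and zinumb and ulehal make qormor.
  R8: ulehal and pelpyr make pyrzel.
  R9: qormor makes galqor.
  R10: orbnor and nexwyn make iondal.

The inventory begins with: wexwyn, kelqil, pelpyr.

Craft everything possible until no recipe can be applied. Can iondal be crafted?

iondal would need orbnor and nexwyn (R10), but nexwyn is never obtained.

No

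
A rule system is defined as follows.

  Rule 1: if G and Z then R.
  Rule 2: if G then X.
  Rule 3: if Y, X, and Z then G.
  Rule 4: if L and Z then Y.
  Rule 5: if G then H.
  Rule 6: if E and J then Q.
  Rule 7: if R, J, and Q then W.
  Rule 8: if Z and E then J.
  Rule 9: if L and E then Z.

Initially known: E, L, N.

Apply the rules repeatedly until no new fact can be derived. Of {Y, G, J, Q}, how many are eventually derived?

3

From L and E, Rule 9 gives Z.
Z and E hold, so J follows (Rule 8).
From L and Z, Rule 4 gives Y.
E and J hold, so Q follows (Rule 6).
Y: reached.
G would need Y, X, and Z (Rule 3), but X is never established.
J: reached.
Q: reached.
Reached: Y, J, and Q — 3 of the 4.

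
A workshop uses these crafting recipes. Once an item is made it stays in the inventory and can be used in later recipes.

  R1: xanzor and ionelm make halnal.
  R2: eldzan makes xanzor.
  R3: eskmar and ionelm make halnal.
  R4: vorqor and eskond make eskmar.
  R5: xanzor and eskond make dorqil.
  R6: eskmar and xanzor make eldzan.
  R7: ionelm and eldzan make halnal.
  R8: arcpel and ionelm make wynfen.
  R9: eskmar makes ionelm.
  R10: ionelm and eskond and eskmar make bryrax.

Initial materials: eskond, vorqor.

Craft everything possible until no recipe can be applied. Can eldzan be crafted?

eldzan would need eskmar and xanzor (R6), but xanzor is never obtained.

No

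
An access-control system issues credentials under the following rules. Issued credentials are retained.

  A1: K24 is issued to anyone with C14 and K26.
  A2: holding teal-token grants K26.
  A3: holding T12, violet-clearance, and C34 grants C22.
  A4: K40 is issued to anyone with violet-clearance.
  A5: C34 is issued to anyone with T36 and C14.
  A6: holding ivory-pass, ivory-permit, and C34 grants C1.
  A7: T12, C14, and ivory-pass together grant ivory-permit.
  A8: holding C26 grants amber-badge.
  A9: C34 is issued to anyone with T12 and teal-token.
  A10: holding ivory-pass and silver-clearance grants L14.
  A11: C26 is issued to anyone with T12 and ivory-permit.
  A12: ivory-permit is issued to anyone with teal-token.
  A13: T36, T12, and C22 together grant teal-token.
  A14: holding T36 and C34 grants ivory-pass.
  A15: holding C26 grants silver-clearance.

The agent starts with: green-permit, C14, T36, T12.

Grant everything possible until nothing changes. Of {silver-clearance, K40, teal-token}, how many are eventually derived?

Holding T36 and C14 grants C34 (A5).
Holding T36 and C34 grants ivory-pass (A14).
Holding T12, C14, and ivory-pass grants ivory-permit (A7).
Holding T12 and ivory-permit grants C26 (A11).
Holding C26 grants silver-clearance (A15).
silver-clearance: reached.
K40 would need violet-clearance (A4), but violet-clearance is never granted.
teal-token would need T36, T12, and C22 (A13), but C22 is never granted.
Reached: silver-clearance — 1 of the 3.

1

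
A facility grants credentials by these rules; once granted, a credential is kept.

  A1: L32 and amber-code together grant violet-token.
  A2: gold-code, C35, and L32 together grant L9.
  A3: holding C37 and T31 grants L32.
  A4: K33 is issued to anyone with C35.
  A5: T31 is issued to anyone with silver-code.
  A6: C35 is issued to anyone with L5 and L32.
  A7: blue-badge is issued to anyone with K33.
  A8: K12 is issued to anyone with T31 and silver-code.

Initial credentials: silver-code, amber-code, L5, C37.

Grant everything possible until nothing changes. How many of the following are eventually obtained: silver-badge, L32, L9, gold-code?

Holding silver-code grants T31 (A5).
Holding C37 and T31 grants L32 (A3).
No rule produces silver-badge, and it is not given.
L32: reached.
L9 would need gold-code, C35, and L32 (A2), but gold-code is never granted.
No rule produces gold-code, and it is not given.
Reached: L32 — 1 of the 4.

1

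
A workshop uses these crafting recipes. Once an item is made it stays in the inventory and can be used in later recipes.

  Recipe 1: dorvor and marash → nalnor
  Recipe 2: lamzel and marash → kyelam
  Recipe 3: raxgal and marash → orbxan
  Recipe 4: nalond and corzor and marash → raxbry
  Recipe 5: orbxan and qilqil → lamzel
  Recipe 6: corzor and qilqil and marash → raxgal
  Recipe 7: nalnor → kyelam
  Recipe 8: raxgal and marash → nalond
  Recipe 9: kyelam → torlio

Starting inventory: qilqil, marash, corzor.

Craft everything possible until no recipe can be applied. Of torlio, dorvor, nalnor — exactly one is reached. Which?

Using Recipe 6, corzor, qilqil, and marash make raxgal.
Using Recipe 3, raxgal and marash make orbxan.
orbxan and qilqil → lamzel (Recipe 5).
Using Recipe 2, lamzel and marash make kyelam.
Using Recipe 9, kyelam makes torlio.
nalnor would need dorvor and marash (Recipe 1), but dorvor is never obtained. No rule produces dorvor, and it is not given.

torlio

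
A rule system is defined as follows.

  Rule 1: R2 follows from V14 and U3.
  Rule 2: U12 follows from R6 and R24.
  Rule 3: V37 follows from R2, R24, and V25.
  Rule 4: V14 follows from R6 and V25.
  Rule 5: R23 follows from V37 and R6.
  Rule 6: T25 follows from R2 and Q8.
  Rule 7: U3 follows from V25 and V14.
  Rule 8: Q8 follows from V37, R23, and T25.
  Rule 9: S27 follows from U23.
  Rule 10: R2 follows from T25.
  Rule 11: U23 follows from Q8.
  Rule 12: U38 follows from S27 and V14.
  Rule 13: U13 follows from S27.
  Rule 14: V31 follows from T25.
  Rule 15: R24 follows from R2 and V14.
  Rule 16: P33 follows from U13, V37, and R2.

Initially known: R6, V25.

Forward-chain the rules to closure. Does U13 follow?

U13 would need S27 (Rule 13), but S27 is never established.

No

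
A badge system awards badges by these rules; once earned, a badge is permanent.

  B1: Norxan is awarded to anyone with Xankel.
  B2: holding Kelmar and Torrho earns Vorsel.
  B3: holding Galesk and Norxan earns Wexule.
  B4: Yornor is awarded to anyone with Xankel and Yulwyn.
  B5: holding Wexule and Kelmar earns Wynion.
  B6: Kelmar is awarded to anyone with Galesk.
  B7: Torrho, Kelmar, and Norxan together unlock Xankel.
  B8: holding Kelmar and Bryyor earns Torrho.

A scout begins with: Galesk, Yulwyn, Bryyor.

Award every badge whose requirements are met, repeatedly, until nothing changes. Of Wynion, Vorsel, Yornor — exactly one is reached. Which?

With Galesk, Kelmar is earned (B6).
With Kelmar and Bryyor, Torrho is earned (B8).
With Kelmar and Torrho, Vorsel is earned (B2).
Wynion would need Wexule and Kelmar (B5), but Wexule is never earned. Yornor would need Xankel and Yulwyn (B4), but Xankel is never earned.

Vorsel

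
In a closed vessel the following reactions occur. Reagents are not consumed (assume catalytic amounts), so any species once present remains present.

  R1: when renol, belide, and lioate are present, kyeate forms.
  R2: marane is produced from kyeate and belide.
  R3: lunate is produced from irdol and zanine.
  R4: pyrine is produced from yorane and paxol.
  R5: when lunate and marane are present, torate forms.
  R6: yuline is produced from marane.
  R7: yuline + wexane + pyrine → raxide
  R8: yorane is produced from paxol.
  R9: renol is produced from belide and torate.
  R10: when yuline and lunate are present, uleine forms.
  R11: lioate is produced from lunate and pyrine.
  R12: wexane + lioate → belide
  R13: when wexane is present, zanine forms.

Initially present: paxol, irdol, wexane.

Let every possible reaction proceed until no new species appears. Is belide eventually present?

paxol present → yorane forms (R8).
wexane present → zanine forms (R13).
irdol and zanine present → lunate forms (R3).
yorane and paxol present → pyrine forms (R4).
lunate and pyrine present → lioate forms (R11).
wexane and lioate present → belide forms (R12).

Yes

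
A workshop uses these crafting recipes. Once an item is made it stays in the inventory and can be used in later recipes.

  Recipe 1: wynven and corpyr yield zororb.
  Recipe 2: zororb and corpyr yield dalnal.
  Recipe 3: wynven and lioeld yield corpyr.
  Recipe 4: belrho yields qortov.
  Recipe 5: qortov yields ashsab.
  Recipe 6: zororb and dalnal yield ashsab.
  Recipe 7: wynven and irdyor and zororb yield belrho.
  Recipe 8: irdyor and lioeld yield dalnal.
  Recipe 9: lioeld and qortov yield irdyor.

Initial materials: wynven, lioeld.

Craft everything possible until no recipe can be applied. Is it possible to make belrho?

belrho would need wynven, irdyor, and zororb (Recipe 7), but irdyor is never obtained.

No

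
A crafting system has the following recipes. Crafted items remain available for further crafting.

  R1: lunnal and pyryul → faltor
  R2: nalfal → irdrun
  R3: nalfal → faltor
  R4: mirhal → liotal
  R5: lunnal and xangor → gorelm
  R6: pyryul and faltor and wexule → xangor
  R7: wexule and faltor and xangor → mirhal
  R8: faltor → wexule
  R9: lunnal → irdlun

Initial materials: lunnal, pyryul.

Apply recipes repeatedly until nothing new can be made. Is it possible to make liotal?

lunnal and pyryul → faltor (R1).
Using R8, faltor makes wexule.
Using R6, pyryul, faltor, and wexule make xangor.
wexule and faltor and xangor → mirhal (R7).
mirhal → liotal (R4).

Yes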